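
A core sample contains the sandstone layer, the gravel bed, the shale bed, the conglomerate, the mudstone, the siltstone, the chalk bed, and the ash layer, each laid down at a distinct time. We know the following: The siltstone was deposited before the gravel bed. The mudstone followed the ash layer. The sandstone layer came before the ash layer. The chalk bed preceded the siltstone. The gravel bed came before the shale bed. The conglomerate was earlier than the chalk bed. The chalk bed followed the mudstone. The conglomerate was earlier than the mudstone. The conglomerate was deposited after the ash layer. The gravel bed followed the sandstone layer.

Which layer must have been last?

the shale bed

Every other layer has a chain of constraints placing it before the shale bed, so the shale bed is last.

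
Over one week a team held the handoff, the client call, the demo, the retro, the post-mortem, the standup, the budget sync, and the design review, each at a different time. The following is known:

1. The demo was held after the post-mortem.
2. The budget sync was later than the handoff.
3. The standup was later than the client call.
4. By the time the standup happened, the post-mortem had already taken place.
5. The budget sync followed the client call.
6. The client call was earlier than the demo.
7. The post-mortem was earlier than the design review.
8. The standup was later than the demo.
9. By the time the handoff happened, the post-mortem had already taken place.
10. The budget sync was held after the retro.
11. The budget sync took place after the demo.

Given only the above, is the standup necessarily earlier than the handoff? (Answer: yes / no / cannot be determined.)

No chain of stated constraints runs from the standup to the handoff, and none runs from the handoff to the standup either.
So the relative order of the standup and the handoff is not fixed by the given facts.

cannot be determined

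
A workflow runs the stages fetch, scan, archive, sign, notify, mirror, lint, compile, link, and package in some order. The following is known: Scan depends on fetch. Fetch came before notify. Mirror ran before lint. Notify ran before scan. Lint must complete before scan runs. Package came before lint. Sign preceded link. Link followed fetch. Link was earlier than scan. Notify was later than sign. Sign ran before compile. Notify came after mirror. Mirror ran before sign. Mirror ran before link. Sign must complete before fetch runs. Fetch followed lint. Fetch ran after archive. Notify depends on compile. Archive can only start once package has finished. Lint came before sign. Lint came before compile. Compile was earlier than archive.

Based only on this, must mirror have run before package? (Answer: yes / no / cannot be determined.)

cannot be determined

No chain of stated constraints runs from mirror to package, and none runs from package to mirror either.
So the relative order of mirror and package is not fixed by the given facts.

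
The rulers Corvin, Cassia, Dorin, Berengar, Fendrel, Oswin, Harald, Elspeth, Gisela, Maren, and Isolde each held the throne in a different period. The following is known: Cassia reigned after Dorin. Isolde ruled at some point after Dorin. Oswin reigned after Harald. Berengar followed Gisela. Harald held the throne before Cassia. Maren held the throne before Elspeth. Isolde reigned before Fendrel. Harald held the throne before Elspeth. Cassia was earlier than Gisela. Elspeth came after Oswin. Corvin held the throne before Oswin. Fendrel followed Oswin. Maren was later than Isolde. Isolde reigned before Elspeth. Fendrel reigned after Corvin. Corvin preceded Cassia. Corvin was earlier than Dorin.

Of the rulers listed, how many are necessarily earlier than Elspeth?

Directly stated before Elspeth: Harald, Isolde, Maren, and Oswin.
Corvin reaches Elspeth via Corvin → Oswin → Elspeth.
Dorin reaches Elspeth via Dorin → Isolde → Elspeth.
No chain forces Fendrel (or any of the others) ahead of Elspeth.
That's Corvin, Dorin, Harald, Isolde, Maren, and Oswin — 6 in all.

6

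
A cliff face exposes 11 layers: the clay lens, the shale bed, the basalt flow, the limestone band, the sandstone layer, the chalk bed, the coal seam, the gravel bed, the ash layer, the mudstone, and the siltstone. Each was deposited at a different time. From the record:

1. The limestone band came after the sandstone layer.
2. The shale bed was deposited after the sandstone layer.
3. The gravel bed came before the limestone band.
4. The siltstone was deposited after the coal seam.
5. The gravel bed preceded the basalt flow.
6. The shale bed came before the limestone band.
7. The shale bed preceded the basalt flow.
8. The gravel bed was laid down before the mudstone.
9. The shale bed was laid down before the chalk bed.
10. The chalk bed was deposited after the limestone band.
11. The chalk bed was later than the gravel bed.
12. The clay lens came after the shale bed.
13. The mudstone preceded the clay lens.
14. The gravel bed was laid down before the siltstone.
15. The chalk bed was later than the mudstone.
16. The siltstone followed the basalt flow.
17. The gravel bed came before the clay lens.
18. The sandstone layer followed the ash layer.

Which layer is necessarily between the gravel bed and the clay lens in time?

Tracing the constraints gives the gravel bed → the mudstone → the clay lens, so the mudstone sits after the gravel bed and before the clay lens.
No other layer is forced both after the gravel bed and before the clay lens.

the mudstone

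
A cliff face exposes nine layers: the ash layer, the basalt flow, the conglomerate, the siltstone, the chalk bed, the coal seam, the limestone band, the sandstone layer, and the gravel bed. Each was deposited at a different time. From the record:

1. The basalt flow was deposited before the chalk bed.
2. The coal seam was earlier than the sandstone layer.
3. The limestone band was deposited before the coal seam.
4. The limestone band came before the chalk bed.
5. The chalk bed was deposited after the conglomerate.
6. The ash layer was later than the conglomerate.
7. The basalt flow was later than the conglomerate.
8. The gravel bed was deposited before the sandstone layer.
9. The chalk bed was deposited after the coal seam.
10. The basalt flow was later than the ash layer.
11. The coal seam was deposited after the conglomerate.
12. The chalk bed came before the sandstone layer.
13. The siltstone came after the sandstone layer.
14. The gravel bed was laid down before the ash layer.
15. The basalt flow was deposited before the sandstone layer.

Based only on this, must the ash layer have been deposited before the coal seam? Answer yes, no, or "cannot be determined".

cannot be determined

No chain of stated constraints runs from the ash layer to the coal seam, and none runs from the coal seam to the ash layer either.
So the relative order of the ash layer and the coal seam is not fixed by the given facts.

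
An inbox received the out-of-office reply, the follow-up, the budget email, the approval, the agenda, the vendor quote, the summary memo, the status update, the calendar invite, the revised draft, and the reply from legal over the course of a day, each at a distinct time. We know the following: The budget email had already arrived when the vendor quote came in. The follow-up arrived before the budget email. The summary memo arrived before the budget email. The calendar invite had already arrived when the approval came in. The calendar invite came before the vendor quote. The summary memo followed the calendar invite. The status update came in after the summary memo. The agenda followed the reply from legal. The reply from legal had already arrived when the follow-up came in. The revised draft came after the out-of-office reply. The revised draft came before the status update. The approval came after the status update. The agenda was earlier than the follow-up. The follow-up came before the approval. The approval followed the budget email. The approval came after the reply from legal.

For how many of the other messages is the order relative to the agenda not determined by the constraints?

Forced before the agenda: the reply from legal; forced after the agenda: the approval, the budget email, the follow-up, and the vendor quote.
That leaves the calendar invite, the out-of-office reply, the revised draft, the status update, and the summary memo with no forced order relative to the agenda — 5.

5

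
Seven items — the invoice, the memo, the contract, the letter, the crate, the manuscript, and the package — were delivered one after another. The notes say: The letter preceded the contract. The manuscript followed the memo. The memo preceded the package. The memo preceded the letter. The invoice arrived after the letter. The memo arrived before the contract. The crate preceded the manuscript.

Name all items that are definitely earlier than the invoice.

the letter, the memo

Directly stated before the invoice: the letter.
The memo reaches the invoice via the memo → the letter → the invoice.
No chain forces the contract (or any of the others) ahead of the invoice.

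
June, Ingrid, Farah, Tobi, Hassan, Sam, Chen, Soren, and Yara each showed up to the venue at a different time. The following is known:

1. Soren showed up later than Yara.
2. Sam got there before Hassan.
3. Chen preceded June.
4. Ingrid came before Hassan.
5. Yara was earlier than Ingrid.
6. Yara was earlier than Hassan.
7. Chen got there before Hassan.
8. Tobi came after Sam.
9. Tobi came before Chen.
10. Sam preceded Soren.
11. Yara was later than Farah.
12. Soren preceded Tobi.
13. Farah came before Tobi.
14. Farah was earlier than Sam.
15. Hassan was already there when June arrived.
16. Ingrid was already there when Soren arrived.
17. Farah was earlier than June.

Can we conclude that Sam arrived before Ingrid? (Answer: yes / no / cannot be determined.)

No chain of stated constraints runs from Sam to Ingrid, and none runs from Ingrid to Sam either.
So the relative order of Sam and Ingrid is not fixed by the given facts.

cannot be determined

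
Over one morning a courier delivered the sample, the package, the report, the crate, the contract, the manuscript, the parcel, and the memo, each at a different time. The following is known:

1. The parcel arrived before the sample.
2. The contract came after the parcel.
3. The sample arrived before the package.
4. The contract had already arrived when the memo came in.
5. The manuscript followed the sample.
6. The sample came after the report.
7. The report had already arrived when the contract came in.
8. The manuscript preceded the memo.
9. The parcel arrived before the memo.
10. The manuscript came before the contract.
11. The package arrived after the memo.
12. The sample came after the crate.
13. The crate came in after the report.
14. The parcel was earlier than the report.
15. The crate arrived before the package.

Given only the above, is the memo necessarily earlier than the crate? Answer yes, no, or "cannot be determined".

Tracing the constraints gives the crate → the sample → the manuscript → the memo, so the crate must come before the memo.
That means the memo cannot be before the crate.

no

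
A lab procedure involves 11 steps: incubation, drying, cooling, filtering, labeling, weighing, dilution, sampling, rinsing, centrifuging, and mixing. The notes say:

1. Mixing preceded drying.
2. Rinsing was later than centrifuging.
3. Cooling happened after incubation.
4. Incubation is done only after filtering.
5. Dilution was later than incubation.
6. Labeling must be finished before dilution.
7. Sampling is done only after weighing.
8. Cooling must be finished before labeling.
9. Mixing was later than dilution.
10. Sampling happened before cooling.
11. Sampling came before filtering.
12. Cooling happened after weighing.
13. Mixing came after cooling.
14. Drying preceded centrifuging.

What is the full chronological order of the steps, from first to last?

weighing, sampling, filtering, incubation, cooling, labeling, dilution, mixing, drying, centrifuging, rinsing

The constraints fix every adjacent pair, so only one ordering works:
weighing → sampling → filtering → incubation → cooling → labeling → dilution → mixing → drying → centrifuging → rinsing.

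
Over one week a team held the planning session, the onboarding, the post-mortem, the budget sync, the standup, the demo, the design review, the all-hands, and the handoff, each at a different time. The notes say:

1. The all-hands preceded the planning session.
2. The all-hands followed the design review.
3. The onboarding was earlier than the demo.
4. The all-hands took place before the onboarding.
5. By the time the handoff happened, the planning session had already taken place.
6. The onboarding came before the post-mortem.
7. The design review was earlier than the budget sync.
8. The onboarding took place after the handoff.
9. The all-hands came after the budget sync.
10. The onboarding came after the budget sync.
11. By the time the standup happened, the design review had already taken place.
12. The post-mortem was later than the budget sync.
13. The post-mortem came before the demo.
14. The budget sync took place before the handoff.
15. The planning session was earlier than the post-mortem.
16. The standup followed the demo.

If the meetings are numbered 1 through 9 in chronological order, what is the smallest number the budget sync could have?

The design review must come before the budget sync — 1 forced predecessor.
Nothing else is forced ahead of the budget sync, so its earliest slot is position 1 + 1 = 2.

2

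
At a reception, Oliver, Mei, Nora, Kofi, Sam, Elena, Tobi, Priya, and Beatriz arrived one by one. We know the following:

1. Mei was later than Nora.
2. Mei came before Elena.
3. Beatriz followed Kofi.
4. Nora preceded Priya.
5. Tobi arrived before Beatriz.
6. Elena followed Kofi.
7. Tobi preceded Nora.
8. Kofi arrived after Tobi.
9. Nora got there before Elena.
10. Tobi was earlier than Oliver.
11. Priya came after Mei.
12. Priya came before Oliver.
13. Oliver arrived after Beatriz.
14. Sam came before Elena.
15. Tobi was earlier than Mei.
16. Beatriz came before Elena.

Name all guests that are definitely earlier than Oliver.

Directly stated before Oliver: Beatriz, Priya, and Tobi.
Kofi reaches Oliver via Kofi → Beatriz → Oliver.
Mei reaches Oliver via Mei → Priya → Oliver.
Nora reaches Oliver via Nora → Priya → Oliver.
No chain forces Elena (or any of the others) ahead of Oliver.

Beatriz, Kofi, Mei, Nora, Priya, Tobi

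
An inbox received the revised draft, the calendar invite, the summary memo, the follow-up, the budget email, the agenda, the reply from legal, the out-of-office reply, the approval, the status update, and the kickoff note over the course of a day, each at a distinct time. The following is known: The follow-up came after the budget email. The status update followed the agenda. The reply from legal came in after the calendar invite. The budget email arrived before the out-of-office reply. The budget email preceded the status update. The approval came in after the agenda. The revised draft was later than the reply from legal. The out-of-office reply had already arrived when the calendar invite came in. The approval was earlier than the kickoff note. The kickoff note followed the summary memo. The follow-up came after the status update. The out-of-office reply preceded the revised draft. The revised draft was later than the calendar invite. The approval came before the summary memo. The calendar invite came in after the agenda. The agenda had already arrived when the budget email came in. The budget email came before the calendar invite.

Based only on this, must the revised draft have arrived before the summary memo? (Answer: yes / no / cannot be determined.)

cannot be determined

No chain of stated constraints runs from the revised draft to the summary memo, and none runs from the summary memo to the revised draft either.
So the relative order of the revised draft and the summary memo is not fixed by the given facts.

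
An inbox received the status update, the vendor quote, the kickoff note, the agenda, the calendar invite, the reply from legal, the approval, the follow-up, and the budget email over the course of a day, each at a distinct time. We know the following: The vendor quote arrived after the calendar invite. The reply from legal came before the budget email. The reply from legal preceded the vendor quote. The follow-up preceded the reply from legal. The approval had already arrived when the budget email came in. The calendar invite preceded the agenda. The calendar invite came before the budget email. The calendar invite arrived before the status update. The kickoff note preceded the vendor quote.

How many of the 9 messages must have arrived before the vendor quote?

4

Directly stated before the vendor quote: the calendar invite, the kickoff note, and the reply from legal.
The follow-up reaches the vendor quote via the follow-up → the reply from legal → the vendor quote.
No chain forces the budget email (or any of the others) ahead of the vendor quote.
That's the calendar invite, the follow-up, the kickoff note, and the reply from legal — 4 in all.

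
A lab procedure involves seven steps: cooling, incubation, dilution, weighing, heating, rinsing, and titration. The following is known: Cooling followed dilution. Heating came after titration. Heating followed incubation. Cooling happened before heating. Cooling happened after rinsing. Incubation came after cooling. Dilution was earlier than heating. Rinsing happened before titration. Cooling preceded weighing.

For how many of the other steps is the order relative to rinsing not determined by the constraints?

Forced after rinsing: cooling, heating, incubation, titration, and weighing.
That leaves dilution with no forced order relative to rinsing — 1.

1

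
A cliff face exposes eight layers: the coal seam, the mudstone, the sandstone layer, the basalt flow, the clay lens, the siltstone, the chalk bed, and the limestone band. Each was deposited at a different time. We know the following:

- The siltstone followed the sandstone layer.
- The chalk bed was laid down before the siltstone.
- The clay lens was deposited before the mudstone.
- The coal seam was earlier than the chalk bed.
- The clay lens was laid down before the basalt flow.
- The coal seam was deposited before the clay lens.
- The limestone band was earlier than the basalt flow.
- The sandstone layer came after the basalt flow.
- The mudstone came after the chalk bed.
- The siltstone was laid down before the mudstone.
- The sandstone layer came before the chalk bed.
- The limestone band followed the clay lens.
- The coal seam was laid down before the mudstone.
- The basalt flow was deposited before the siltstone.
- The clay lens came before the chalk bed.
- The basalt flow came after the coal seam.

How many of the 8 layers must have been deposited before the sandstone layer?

Directly stated before the sandstone layer: the basalt flow.
The clay lens reaches the sandstone layer via the clay lens → the basalt flow → the sandstone layer.
The coal seam reaches the sandstone layer via the coal seam → the basalt flow → the sandstone layer.
The limestone band reaches the sandstone layer via the limestone band → the basalt flow → the sandstone layer.
That's the basalt flow, the clay lens, the coal seam, and the limestone band — 4 in all.

4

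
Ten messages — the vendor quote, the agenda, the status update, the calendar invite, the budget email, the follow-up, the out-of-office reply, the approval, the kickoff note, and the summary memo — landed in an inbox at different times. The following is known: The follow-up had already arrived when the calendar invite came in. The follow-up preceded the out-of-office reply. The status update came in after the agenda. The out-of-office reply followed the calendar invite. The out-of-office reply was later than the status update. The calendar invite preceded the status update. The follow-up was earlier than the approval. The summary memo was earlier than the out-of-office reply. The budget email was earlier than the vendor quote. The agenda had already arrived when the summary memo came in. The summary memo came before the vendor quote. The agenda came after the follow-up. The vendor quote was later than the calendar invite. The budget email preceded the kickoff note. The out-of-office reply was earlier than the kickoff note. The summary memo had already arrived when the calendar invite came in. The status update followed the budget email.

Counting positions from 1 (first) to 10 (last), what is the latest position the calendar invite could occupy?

The calendar invite must come before the kickoff note, the out-of-office reply, the status update, and the vendor quote — 4 messages forced after it.
Everything else can be placed before the calendar invite in some valid order, so the calendar invite can sit as late as position 10 − 4 = 6.

6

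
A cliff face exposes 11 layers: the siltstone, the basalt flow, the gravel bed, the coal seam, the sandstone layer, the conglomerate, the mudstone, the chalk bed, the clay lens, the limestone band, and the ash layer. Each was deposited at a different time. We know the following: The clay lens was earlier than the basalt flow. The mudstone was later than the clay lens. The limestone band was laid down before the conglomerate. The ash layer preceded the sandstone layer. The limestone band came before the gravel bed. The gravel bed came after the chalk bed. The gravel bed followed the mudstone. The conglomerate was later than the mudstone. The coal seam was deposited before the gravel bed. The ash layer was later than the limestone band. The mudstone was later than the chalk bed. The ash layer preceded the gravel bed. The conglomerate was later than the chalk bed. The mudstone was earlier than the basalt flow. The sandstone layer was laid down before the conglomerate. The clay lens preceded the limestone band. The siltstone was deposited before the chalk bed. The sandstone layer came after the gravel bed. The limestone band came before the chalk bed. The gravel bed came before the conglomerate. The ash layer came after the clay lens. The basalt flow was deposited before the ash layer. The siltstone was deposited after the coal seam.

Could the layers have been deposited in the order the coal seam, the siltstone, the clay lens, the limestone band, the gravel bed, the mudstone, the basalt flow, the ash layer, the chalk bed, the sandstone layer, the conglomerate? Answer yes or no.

The constraints require the mudstone before the gravel bed, but in the proposed sequence the gravel bed appears ahead of the mudstone. That one violation is enough.

no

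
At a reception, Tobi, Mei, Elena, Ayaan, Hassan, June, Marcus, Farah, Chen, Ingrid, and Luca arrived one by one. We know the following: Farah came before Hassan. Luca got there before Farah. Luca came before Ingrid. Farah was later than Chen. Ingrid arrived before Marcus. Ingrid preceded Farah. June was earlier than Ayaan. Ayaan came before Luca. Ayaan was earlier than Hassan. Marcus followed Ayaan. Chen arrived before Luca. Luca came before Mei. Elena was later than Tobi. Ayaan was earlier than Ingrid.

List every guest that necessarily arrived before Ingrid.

Ayaan, Chen, June, Luca

Directly stated before Ingrid: Ayaan and Luca.
Chen reaches Ingrid via Chen → Luca → Ingrid.
June reaches Ingrid via June → Ayaan → Ingrid.
No chain forces Tobi (or any of the others) ahead of Ingrid.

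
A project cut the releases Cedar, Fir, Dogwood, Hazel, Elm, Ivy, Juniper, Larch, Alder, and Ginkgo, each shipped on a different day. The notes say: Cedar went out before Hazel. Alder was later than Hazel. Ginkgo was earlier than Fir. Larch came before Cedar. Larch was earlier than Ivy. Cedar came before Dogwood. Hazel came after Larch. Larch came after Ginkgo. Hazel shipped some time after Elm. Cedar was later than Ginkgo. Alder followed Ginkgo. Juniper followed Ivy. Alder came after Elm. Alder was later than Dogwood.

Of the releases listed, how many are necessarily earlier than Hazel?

Directly stated before Hazel: Cedar, Elm, and Larch.
Ginkgo reaches Hazel via Ginkgo → Larch → Hazel.
No chain forces Alder (or any of the others) ahead of Hazel.
That's Cedar, Elm, Ginkgo, and Larch — 4 in all.

4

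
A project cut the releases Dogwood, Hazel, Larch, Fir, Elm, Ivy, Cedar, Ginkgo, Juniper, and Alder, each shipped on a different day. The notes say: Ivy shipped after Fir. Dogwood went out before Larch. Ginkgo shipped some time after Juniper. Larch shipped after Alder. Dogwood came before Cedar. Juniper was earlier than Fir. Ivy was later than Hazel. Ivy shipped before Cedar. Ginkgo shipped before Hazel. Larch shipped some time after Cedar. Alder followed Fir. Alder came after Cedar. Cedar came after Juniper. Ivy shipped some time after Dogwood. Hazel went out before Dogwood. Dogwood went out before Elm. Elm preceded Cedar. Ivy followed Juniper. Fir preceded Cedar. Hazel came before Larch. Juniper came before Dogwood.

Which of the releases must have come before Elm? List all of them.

Dogwood, Ginkgo, Hazel, Juniper

Directly stated before Elm: Dogwood.
Ginkgo reaches Elm via Ginkgo → Hazel → Dogwood → Elm.
Hazel reaches Elm via Hazel → Dogwood → Elm.
Juniper reaches Elm via Juniper → Dogwood → Elm.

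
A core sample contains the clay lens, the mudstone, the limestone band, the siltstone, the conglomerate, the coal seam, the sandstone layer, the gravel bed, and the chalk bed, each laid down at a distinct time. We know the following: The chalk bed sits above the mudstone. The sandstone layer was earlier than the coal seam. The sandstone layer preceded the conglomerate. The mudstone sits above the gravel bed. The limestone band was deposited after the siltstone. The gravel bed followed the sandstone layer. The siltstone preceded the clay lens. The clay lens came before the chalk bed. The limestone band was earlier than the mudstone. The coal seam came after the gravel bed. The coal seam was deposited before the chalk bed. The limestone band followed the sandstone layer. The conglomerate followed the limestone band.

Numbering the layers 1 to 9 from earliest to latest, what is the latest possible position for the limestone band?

6

The limestone band must come before the chalk bed, the conglomerate, and the mudstone — 3 layers forced after it.
Everything else can be placed before the limestone band in some valid order, so the limestone band can sit as late as position 9 − 3 = 6.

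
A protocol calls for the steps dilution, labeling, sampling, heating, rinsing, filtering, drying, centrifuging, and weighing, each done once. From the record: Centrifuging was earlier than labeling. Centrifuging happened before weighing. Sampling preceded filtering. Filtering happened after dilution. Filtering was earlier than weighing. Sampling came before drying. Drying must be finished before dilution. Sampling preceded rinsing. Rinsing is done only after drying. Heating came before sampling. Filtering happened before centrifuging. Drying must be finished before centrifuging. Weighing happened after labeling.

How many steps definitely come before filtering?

4

Directly stated before filtering: dilution and sampling.
Drying reaches filtering via drying → dilution → filtering.
Heating reaches filtering via heating → sampling → filtering.
No chain forces labeling (or any of the others) ahead of filtering.
That's dilution, drying, heating, and sampling — 4 in all.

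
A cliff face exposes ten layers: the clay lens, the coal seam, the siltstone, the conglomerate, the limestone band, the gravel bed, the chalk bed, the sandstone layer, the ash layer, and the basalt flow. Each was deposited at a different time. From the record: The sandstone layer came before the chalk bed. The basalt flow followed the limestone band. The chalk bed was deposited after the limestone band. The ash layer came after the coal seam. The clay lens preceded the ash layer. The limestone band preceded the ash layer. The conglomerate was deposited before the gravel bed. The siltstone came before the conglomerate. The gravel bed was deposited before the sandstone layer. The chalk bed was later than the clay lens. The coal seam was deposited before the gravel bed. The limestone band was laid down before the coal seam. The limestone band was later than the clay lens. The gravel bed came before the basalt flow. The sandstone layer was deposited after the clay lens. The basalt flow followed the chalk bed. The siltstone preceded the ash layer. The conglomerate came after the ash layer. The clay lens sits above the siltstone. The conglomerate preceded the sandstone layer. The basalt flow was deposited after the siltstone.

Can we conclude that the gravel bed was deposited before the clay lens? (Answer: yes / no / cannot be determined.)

Tracing the constraints gives the clay lens → the ash layer → the conglomerate → the gravel bed, so the clay lens must come before the gravel bed.
That means the gravel bed cannot be before the clay lens.

no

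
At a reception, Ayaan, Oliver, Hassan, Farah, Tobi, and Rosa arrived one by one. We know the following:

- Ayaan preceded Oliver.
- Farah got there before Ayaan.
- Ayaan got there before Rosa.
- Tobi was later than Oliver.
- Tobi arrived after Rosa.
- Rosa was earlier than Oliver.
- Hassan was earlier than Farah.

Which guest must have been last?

Every other guest has a chain of constraints placing them before Tobi, so Tobi is last.

Tobi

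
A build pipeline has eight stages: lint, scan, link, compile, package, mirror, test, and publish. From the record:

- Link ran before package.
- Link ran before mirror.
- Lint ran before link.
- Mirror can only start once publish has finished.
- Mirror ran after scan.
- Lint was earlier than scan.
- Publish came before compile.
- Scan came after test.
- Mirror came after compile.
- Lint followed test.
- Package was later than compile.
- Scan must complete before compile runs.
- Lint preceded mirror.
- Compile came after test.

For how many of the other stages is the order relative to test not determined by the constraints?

Forced after test: compile, link, lint, mirror, package, and scan.
That leaves publish with no forced order relative to test — 1.

1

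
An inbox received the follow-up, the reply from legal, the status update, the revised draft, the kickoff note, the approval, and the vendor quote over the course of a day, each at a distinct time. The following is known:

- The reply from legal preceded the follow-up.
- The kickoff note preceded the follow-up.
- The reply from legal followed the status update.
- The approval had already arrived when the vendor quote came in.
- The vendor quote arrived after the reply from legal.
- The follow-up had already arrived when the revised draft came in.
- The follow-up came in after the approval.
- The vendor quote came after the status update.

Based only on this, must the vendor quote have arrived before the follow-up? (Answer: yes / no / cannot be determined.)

cannot be determined

No chain of stated constraints runs from the vendor quote to the follow-up, and none runs from the follow-up to the vendor quote either.
So the relative order of the vendor quote and the follow-up is not fixed by the given facts.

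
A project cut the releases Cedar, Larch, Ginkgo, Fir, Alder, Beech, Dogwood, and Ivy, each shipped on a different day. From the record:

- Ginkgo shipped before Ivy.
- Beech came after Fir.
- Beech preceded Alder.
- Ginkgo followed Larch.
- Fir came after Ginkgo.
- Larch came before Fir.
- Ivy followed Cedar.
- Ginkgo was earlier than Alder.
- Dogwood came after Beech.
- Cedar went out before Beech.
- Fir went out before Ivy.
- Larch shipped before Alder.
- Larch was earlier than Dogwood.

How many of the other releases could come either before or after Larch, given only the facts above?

Forced after Larch: Alder, Beech, Dogwood, Fir, Ginkgo, and Ivy.
That leaves Cedar with no forced order relative to Larch — 1.

1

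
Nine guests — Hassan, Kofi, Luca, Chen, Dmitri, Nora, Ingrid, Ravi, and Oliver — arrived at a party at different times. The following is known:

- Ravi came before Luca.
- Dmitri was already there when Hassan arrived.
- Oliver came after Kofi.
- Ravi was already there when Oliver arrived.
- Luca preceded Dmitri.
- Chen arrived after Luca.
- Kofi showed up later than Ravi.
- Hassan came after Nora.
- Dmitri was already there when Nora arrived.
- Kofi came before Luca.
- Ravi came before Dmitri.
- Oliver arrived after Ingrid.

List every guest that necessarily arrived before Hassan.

Directly stated before Hassan: Dmitri and Nora.
Kofi reaches Hassan via Kofi → Luca → Dmitri → Hassan.
Luca reaches Hassan via Luca → Dmitri → Hassan.
Ravi reaches Hassan via Ravi → Dmitri → Hassan.

Dmitri, Kofi, Luca, Nora, Ravi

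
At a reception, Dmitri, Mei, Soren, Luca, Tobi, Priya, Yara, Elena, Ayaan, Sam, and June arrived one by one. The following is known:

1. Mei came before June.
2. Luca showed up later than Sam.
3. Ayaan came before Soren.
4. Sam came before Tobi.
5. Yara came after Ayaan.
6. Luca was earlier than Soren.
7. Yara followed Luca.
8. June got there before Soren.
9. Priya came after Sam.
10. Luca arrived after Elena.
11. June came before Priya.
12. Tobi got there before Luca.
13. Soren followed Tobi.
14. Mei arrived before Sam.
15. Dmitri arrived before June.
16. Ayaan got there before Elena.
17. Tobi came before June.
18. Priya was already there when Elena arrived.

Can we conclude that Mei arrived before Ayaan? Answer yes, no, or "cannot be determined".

cannot be determined

No chain of stated constraints runs from Mei to Ayaan, and none runs from Ayaan to Mei either.
So the relative order of Mei and Ayaan is not fixed by the given facts.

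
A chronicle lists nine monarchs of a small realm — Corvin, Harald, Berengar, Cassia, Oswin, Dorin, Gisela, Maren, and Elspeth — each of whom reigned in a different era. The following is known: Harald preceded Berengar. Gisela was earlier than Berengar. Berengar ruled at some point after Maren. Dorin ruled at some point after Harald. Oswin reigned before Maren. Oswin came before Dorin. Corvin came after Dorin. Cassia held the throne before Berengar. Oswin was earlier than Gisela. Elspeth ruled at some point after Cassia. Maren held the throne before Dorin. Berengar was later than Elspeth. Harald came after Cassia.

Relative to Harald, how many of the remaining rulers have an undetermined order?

4

Forced before Harald: Cassia; forced after Harald: Berengar, Corvin, and Dorin.
That leaves Elspeth, Gisela, Maren, and Oswin with no forced order relative to Harald — 4.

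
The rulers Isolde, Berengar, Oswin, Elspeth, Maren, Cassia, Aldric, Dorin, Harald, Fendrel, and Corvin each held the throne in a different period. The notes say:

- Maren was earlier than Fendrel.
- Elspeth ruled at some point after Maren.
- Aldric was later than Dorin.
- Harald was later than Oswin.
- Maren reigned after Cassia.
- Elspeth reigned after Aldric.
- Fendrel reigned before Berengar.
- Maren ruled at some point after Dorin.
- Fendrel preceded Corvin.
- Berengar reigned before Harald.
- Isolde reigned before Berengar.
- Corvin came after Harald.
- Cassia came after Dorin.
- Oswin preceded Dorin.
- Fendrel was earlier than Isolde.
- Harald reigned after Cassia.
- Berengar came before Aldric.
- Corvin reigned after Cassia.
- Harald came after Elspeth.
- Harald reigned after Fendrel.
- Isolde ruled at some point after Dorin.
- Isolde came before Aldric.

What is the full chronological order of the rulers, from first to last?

The constraints fix every adjacent pair, so only one ordering works:
Oswin → Dorin → Cassia → Maren → Fendrel → Isolde → Berengar → Aldric → Elspeth → Harald → Corvin.

Oswin, Dorin, Cassia, Maren, Fendrel, Isolde, Berengar, Aldric, Elspeth, Harald, Corvin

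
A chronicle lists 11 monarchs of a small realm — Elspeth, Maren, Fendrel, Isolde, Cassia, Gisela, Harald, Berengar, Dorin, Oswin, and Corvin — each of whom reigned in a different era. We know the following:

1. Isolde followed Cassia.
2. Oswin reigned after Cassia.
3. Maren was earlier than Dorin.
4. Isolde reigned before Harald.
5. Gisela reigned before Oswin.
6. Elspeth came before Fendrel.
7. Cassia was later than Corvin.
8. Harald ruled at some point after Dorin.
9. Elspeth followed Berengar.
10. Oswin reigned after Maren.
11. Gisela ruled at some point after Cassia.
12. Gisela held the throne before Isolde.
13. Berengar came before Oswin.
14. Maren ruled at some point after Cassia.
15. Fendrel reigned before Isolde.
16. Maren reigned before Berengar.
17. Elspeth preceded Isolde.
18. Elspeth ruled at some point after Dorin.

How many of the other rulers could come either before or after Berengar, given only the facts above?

Forced before Berengar: Cassia, Corvin, and Maren; forced after Berengar: Elspeth, Fendrel, Harald, Isolde, and Oswin.
That leaves Dorin and Gisela with no forced order relative to Berengar — 2.

2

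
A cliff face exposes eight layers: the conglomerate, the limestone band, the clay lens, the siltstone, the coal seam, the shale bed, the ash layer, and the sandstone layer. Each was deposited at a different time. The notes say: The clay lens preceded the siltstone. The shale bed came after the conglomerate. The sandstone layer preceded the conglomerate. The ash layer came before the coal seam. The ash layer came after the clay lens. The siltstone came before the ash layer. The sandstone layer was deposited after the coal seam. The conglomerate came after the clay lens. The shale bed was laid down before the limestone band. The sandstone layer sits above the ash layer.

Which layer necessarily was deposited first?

the clay lens

The clay lens has a chain of constraints placing it before every other layer, so the clay lens must be first.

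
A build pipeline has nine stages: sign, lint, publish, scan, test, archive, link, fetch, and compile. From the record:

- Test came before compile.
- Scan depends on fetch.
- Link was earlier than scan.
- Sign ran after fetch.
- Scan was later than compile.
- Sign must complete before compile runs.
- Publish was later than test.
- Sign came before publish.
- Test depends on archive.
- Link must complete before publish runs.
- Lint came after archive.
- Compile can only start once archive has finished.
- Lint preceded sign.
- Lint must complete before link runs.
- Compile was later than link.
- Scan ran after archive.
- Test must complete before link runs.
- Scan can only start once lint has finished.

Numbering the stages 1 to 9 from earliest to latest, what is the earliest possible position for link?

Archive, lint, and test must all come before link — 3 forced predecessors.
Nothing else is forced ahead of link, so its earliest slot is position 3 + 1 = 4.

4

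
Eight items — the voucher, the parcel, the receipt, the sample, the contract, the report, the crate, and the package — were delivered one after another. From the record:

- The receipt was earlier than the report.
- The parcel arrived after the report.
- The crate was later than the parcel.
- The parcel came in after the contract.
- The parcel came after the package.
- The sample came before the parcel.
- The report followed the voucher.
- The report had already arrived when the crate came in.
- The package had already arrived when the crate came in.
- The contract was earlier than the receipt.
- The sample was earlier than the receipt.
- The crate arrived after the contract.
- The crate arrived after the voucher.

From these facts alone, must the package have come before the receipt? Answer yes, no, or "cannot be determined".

No chain of stated constraints runs from the package to the receipt, and none runs from the receipt to the package either.
So the relative order of the package and the receipt is not fixed by the given facts.

cannot be determined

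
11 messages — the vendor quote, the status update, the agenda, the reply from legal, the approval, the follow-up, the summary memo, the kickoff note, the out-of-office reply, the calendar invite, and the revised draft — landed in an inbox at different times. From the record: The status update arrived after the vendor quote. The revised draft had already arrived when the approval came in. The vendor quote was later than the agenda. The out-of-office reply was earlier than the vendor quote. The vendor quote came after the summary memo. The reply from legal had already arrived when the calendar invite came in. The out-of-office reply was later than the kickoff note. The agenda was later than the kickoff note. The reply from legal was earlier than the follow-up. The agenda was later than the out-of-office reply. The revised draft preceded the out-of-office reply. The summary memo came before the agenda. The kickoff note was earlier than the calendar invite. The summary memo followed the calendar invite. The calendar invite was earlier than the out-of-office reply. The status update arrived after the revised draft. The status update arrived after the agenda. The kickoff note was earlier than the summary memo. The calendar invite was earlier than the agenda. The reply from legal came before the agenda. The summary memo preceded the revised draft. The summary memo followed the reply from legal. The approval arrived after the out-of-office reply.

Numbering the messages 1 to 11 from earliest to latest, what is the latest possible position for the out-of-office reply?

7

The out-of-office reply must come before the agenda, the approval, the status update, and the vendor quote — 4 messages forced after it.
Everything else can be placed before the out-of-office reply in some valid order, so the out-of-office reply can sit as late as position 11 − 4 = 7.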